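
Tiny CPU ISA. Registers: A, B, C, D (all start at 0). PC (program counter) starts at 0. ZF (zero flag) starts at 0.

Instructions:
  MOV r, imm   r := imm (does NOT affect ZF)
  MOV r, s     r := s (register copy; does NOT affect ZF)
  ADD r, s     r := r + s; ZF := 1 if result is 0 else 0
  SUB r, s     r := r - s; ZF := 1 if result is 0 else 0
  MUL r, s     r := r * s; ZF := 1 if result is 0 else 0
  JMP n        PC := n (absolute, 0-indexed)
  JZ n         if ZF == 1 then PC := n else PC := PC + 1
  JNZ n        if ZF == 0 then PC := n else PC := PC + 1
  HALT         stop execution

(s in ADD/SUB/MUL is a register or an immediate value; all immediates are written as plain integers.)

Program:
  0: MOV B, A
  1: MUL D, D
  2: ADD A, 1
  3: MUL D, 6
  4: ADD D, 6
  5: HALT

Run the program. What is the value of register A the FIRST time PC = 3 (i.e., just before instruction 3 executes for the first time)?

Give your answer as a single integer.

Step 1: PC=0 exec 'MOV B, A'. After: A=0 B=0 C=0 D=0 ZF=0 PC=1
Step 2: PC=1 exec 'MUL D, D'. After: A=0 B=0 C=0 D=0 ZF=1 PC=2
Step 3: PC=2 exec 'ADD A, 1'. After: A=1 B=0 C=0 D=0 ZF=0 PC=3
First time PC=3: A=1

1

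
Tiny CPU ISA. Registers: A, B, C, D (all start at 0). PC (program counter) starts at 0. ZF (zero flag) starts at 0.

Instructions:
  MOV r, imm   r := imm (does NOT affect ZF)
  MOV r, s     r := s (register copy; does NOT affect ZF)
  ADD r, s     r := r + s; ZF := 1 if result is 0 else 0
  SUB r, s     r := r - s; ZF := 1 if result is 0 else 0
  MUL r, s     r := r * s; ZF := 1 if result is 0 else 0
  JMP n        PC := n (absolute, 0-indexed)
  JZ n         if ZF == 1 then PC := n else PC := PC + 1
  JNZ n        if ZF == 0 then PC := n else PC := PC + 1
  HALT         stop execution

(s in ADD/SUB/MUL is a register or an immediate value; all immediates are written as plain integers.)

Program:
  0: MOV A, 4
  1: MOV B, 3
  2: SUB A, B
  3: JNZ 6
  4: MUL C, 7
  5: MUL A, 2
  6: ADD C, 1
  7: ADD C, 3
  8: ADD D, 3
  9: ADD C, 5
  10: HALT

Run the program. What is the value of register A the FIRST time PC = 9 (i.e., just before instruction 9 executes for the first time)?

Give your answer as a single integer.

Step 1: PC=0 exec 'MOV A, 4'. After: A=4 B=0 C=0 D=0 ZF=0 PC=1
Step 2: PC=1 exec 'MOV B, 3'. After: A=4 B=3 C=0 D=0 ZF=0 PC=2
Step 3: PC=2 exec 'SUB A, B'. After: A=1 B=3 C=0 D=0 ZF=0 PC=3
Step 4: PC=3 exec 'JNZ 6'. After: A=1 B=3 C=0 D=0 ZF=0 PC=6
Step 5: PC=6 exec 'ADD C, 1'. After: A=1 B=3 C=1 D=0 ZF=0 PC=7
Step 6: PC=7 exec 'ADD C, 3'. After: A=1 B=3 C=4 D=0 ZF=0 PC=8
Step 7: PC=8 exec 'ADD D, 3'. After: A=1 B=3 C=4 D=3 ZF=0 PC=9
First time PC=9: A=1

1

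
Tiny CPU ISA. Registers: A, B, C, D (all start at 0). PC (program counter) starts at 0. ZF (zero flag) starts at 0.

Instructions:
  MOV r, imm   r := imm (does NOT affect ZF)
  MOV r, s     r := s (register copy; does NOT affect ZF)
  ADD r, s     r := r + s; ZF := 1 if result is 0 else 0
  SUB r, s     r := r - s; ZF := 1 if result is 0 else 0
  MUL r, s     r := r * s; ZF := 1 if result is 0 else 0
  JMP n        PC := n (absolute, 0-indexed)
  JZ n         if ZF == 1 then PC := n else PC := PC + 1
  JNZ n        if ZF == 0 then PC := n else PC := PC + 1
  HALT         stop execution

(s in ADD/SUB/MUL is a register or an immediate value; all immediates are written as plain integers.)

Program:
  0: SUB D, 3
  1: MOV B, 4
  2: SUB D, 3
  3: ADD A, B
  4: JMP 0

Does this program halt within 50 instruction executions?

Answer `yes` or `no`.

Answer: no

Derivation:
Step 1: PC=0 exec 'SUB D, 3'. After: A=0 B=0 C=0 D=-3 ZF=0 PC=1
Step 2: PC=1 exec 'MOV B, 4'. After: A=0 B=4 C=0 D=-3 ZF=0 PC=2
Step 3: PC=2 exec 'SUB D, 3'. After: A=0 B=4 C=0 D=-6 ZF=0 PC=3
Step 4: PC=3 exec 'ADD A, B'. After: A=4 B=4 C=0 D=-6 ZF=0 PC=4
Step 5: PC=4 exec 'JMP 0'. After: A=4 B=4 C=0 D=-6 ZF=0 PC=0
Step 6: PC=0 exec 'SUB D, 3'. After: A=4 B=4 C=0 D=-9 ZF=0 PC=1
Step 7: PC=1 exec 'MOV B, 4'. After: A=4 B=4 C=0 D=-9 ZF=0 PC=2
Step 8: PC=2 exec 'SUB D, 3'. After: A=4 B=4 C=0 D=-12 ZF=0 PC=3
Step 9: PC=3 exec 'ADD A, B'. After: A=8 B=4 C=0 D=-12 ZF=0 PC=4
Step 10: PC=4 exec 'JMP 0'. After: A=8 B=4 C=0 D=-12 ZF=0 PC=0
Step 11: PC=0 exec 'SUB D, 3'. After: A=8 B=4 C=0 D=-15 ZF=0 PC=1
Step 12: PC=1 exec 'MOV B, 4'. After: A=8 B=4 C=0 D=-15 ZF=0 PC=2
Step 13: PC=2 exec 'SUB D, 3'. After: A=8 B=4 C=0 D=-18 ZF=0 PC=3
Step 14: PC=3 exec 'ADD A, B'. After: A=12 B=4 C=0 D=-18 ZF=0 PC=4
Step 15: PC=4 exec 'JMP 0'. After: A=12 B=4 C=0 D=-18 ZF=0 PC=0
After 50 steps: not halted. PC revisits the same instructions with no path to HALT; will never halt.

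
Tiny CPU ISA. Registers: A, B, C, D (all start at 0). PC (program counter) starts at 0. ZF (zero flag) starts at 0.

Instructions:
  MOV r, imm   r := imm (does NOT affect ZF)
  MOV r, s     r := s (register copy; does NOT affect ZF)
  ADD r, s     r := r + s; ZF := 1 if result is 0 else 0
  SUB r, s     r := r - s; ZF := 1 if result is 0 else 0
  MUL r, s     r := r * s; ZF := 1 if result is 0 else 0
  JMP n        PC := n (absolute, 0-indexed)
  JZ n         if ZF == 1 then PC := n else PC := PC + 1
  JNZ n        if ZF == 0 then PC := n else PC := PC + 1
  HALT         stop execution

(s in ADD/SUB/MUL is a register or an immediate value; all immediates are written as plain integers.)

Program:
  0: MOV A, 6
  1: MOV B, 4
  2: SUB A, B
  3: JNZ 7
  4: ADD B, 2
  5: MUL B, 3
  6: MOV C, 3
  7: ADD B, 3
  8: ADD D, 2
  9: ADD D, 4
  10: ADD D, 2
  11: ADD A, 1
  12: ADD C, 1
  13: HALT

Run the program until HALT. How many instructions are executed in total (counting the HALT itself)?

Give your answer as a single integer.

Answer: 11

Derivation:
Step 1: PC=0 exec 'MOV A, 6'. After: A=6 B=0 C=0 D=0 ZF=0 PC=1
Step 2: PC=1 exec 'MOV B, 4'. After: A=6 B=4 C=0 D=0 ZF=0 PC=2
Step 3: PC=2 exec 'SUB A, B'. After: A=2 B=4 C=0 D=0 ZF=0 PC=3
Step 4: PC=3 exec 'JNZ 7'. After: A=2 B=4 C=0 D=0 ZF=0 PC=7
Step 5: PC=7 exec 'ADD B, 3'. After: A=2 B=7 C=0 D=0 ZF=0 PC=8
Step 6: PC=8 exec 'ADD D, 2'. After: A=2 B=7 C=0 D=2 ZF=0 PC=9
Step 7: PC=9 exec 'ADD D, 4'. After: A=2 B=7 C=0 D=6 ZF=0 PC=10
Step 8: PC=10 exec 'ADD D, 2'. After: A=2 B=7 C=0 D=8 ZF=0 PC=11
Step 9: PC=11 exec 'ADD A, 1'. After: A=3 B=7 C=0 D=8 ZF=0 PC=12
Step 10: PC=12 exec 'ADD C, 1'. After: A=3 B=7 C=1 D=8 ZF=0 PC=13
Step 11: PC=13 exec 'HALT'. After: A=3 B=7 C=1 D=8 ZF=0 PC=13 HALTED
Total instructions executed: 11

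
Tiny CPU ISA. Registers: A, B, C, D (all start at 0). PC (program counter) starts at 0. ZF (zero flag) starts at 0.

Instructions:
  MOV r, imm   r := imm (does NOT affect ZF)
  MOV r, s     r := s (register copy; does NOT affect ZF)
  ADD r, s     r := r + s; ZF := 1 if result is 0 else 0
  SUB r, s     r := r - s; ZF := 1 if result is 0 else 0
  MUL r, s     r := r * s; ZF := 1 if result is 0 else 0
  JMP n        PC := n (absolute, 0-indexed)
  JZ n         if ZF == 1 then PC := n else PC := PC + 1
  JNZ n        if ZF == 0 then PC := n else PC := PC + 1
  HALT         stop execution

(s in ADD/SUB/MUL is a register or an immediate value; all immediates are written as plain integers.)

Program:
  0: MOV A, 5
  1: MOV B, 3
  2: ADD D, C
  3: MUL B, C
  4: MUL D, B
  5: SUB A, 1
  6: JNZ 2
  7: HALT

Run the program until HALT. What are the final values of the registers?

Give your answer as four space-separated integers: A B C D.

Step 1: PC=0 exec 'MOV A, 5'. After: A=5 B=0 C=0 D=0 ZF=0 PC=1
Step 2: PC=1 exec 'MOV B, 3'. After: A=5 B=3 C=0 D=0 ZF=0 PC=2
Step 3: PC=2 exec 'ADD D, C'. After: A=5 B=3 C=0 D=0 ZF=1 PC=3
Step 4: PC=3 exec 'MUL B, C'. After: A=5 B=0 C=0 D=0 ZF=1 PC=4
Step 5: PC=4 exec 'MUL D, B'. After: A=5 B=0 C=0 D=0 ZF=1 PC=5
Step 6: PC=5 exec 'SUB A, 1'. After: A=4 B=0 C=0 D=0 ZF=0 PC=6
Step 7: PC=6 exec 'JNZ 2'. After: A=4 B=0 C=0 D=0 ZF=0 PC=2
Step 8: PC=2 exec 'ADD D, C'. After: A=4 B=0 C=0 D=0 ZF=1 PC=3
Step 9: PC=3 exec 'MUL B, C'. After: A=4 B=0 C=0 D=0 ZF=1 PC=4
Step 10: PC=4 exec 'MUL D, B'. After: A=4 B=0 C=0 D=0 ZF=1 PC=5
Step 11: PC=5 exec 'SUB A, 1'. After: A=3 B=0 C=0 D=0 ZF=0 PC=6
Step 12: PC=6 exec 'JNZ 2'. After: A=3 B=0 C=0 D=0 ZF=0 PC=2
Step 13: PC=2 exec 'ADD D, C'. After: A=3 B=0 C=0 D=0 ZF=1 PC=3
Step 14: PC=3 exec 'MUL B, C'. After: A=3 B=0 C=0 D=0 ZF=1 PC=4
Step 15: PC=4 exec 'MUL D, B'. After: A=3 B=0 C=0 D=0 ZF=1 PC=5
Step 16: PC=5 exec 'SUB A, 1'. After: A=2 B=0 C=0 D=0 ZF=0 PC=6
Step 17: PC=6 exec 'JNZ 2'. After: A=2 B=0 C=0 D=0 ZF=0 PC=2
Step 18: PC=2 exec 'ADD D, C'. After: A=2 B=0 C=0 D=0 ZF=1 PC=3
Step 19: PC=3 exec 'MUL B, C'. After: A=2 B=0 C=0 D=0 ZF=1 PC=4
Step 20: PC=4 exec 'MUL D, B'. After: A=2 B=0 C=0 D=0 ZF=1 PC=5
Step 21: PC=5 exec 'SUB A, 1'. After: A=1 B=0 C=0 D=0 ZF=0 PC=6
Step 22: PC=6 exec 'JNZ 2'. After: A=1 B=0 C=0 D=0 ZF=0 PC=2
Step 23: PC=2 exec 'ADD D, C'. After: A=1 B=0 C=0 D=0 ZF=1 PC=3
Step 24: PC=3 exec 'MUL B, C'. After: A=1 B=0 C=0 D=0 ZF=1 PC=4
Step 25: PC=4 exec 'MUL D, B'. After: A=1 B=0 C=0 D=0 ZF=1 PC=5
Step 26: PC=5 exec 'SUB A, 1'. After: A=0 B=0 C=0 D=0 ZF=1 PC=6
Step 27: PC=6 exec 'JNZ 2'. After: A=0 B=0 C=0 D=0 ZF=1 PC=7
Step 28: PC=7 exec 'HALT'. After: A=0 B=0 C=0 D=0 ZF=1 PC=7 HALTED

Answer: 0 0 0 0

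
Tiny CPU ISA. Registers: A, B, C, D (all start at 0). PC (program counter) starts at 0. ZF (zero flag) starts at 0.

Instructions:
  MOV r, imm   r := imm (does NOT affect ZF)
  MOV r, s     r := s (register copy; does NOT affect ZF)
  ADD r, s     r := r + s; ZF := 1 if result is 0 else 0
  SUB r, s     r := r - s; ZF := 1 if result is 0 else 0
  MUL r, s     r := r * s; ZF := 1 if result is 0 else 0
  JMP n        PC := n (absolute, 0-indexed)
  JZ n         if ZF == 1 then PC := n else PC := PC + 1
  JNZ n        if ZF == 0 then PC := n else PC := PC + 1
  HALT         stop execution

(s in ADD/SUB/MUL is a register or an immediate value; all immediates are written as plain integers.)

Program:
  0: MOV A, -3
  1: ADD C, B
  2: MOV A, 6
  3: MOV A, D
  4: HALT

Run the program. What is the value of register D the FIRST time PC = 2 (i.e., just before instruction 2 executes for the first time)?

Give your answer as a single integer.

Step 1: PC=0 exec 'MOV A, -3'. After: A=-3 B=0 C=0 D=0 ZF=0 PC=1
Step 2: PC=1 exec 'ADD C, B'. After: A=-3 B=0 C=0 D=0 ZF=1 PC=2
First time PC=2: D=0

0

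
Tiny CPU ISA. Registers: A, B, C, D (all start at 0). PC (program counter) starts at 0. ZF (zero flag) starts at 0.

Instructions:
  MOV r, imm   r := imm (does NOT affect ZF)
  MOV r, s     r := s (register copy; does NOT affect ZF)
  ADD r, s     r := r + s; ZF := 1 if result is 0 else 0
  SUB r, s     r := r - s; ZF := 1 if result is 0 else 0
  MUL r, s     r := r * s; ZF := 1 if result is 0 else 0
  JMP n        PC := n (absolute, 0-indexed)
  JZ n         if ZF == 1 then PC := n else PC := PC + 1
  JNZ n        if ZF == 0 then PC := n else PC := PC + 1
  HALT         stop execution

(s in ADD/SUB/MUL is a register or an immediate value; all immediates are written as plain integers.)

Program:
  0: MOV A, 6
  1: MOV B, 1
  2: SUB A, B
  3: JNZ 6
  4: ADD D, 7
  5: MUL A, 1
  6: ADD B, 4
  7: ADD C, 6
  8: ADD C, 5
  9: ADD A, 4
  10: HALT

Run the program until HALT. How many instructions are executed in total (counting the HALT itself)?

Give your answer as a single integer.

Step 1: PC=0 exec 'MOV A, 6'. After: A=6 B=0 C=0 D=0 ZF=0 PC=1
Step 2: PC=1 exec 'MOV B, 1'. After: A=6 B=1 C=0 D=0 ZF=0 PC=2
Step 3: PC=2 exec 'SUB A, B'. After: A=5 B=1 C=0 D=0 ZF=0 PC=3
Step 4: PC=3 exec 'JNZ 6'. After: A=5 B=1 C=0 D=0 ZF=0 PC=6
Step 5: PC=6 exec 'ADD B, 4'. After: A=5 B=5 C=0 D=0 ZF=0 PC=7
Step 6: PC=7 exec 'ADD C, 6'. After: A=5 B=5 C=6 D=0 ZF=0 PC=8
Step 7: PC=8 exec 'ADD C, 5'. After: A=5 B=5 C=11 D=0 ZF=0 PC=9
Step 8: PC=9 exec 'ADD A, 4'. After: A=9 B=5 C=11 D=0 ZF=0 PC=10
Step 9: PC=10 exec 'HALT'. After: A=9 B=5 C=11 D=0 ZF=0 PC=10 HALTED
Total instructions executed: 9

Answer: 9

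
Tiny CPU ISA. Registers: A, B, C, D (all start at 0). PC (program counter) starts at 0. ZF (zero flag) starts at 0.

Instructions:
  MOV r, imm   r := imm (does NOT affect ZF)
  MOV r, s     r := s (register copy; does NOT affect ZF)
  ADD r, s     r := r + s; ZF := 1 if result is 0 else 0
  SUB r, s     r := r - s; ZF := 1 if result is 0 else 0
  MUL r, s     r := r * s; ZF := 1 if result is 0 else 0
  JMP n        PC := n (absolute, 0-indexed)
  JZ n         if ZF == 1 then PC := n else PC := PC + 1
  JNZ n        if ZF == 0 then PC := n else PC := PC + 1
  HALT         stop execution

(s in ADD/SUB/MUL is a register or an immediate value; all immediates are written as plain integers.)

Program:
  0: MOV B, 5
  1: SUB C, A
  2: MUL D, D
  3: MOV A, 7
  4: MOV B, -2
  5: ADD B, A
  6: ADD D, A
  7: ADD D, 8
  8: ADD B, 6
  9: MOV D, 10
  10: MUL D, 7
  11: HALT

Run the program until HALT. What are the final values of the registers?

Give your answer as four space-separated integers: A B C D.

Answer: 7 11 0 70

Derivation:
Step 1: PC=0 exec 'MOV B, 5'. After: A=0 B=5 C=0 D=0 ZF=0 PC=1
Step 2: PC=1 exec 'SUB C, A'. After: A=0 B=5 C=0 D=0 ZF=1 PC=2
Step 3: PC=2 exec 'MUL D, D'. After: A=0 B=5 C=0 D=0 ZF=1 PC=3
Step 4: PC=3 exec 'MOV A, 7'. After: A=7 B=5 C=0 D=0 ZF=1 PC=4
Step 5: PC=4 exec 'MOV B, -2'. After: A=7 B=-2 C=0 D=0 ZF=1 PC=5
Step 6: PC=5 exec 'ADD B, A'. After: A=7 B=5 C=0 D=0 ZF=0 PC=6
Step 7: PC=6 exec 'ADD D, A'. After: A=7 B=5 C=0 D=7 ZF=0 PC=7
Step 8: PC=7 exec 'ADD D, 8'. After: A=7 B=5 C=0 D=15 ZF=0 PC=8
Step 9: PC=8 exec 'ADD B, 6'. After: A=7 B=11 C=0 D=15 ZF=0 PC=9
Step 10: PC=9 exec 'MOV D, 10'. After: A=7 B=11 C=0 D=10 ZF=0 PC=10
Step 11: PC=10 exec 'MUL D, 7'. After: A=7 B=11 C=0 D=70 ZF=0 PC=11
Step 12: PC=11 exec 'HALT'. After: A=7 B=11 C=0 D=70 ZF=0 PC=11 HALTED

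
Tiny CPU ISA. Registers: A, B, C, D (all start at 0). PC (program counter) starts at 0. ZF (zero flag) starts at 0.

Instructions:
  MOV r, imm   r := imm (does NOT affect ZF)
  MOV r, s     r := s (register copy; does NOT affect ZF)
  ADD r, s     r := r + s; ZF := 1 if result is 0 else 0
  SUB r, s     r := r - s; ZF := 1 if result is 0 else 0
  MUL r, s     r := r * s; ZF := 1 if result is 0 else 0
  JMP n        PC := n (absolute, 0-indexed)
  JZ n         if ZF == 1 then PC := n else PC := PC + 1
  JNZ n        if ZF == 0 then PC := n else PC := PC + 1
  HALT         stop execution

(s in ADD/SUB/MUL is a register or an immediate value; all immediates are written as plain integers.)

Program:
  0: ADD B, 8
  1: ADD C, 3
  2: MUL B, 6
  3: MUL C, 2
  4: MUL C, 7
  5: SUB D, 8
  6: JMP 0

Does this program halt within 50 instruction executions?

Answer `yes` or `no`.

Step 1: PC=0 exec 'ADD B, 8'. After: A=0 B=8 C=0 D=0 ZF=0 PC=1
Step 2: PC=1 exec 'ADD C, 3'. After: A=0 B=8 C=3 D=0 ZF=0 PC=2
Step 3: PC=2 exec 'MUL B, 6'. After: A=0 B=48 C=3 D=0 ZF=0 PC=3
Step 4: PC=3 exec 'MUL C, 2'. After: A=0 B=48 C=6 D=0 ZF=0 PC=4
Step 5: PC=4 exec 'MUL C, 7'. After: A=0 B=48 C=42 D=0 ZF=0 PC=5
Step 6: PC=5 exec 'SUB D, 8'. After: A=0 B=48 C=42 D=-8 ZF=0 PC=6
Step 7: PC=6 exec 'JMP 0'. After: A=0 B=48 C=42 D=-8 ZF=0 PC=0
Step 8: PC=0 exec 'ADD B, 8'. After: A=0 B=56 C=42 D=-8 ZF=0 PC=1
Step 9: PC=1 exec 'ADD C, 3'. After: A=0 B=56 C=45 D=-8 ZF=0 PC=2
Step 10: PC=2 exec 'MUL B, 6'. After: A=0 B=336 C=45 D=-8 ZF=0 PC=3
Step 11: PC=3 exec 'MUL C, 2'. After: A=0 B=336 C=90 D=-8 ZF=0 PC=4
Step 12: PC=4 exec 'MUL C, 7'. After: A=0 B=336 C=630 D=-8 ZF=0 PC=5
Step 13: PC=5 exec 'SUB D, 8'. After: A=0 B=336 C=630 D=-16 ZF=0 PC=6
Step 14: PC=6 exec 'JMP 0'. After: A=0 B=336 C=630 D=-16 ZF=0 PC=0
Step 15: PC=0 exec 'ADD B, 8'. After: A=0 B=344 C=630 D=-16 ZF=0 PC=1
After 50 steps: not halted. PC revisits the same instructions with no path to HALT; will never halt.

Answer: no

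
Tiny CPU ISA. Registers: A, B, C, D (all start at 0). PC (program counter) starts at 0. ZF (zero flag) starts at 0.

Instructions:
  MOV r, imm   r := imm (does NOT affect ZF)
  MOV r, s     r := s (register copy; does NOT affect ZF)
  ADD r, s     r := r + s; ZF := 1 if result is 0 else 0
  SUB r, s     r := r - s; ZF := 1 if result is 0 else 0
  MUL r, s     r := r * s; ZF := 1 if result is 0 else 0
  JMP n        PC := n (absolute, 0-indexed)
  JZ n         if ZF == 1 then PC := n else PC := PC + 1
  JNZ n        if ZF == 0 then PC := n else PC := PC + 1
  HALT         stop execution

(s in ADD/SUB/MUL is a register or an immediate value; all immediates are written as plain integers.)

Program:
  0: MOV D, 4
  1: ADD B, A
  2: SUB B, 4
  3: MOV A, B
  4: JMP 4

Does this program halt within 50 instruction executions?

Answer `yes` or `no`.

Answer: no

Derivation:
Step 1: PC=0 exec 'MOV D, 4'. After: A=0 B=0 C=0 D=4 ZF=0 PC=1
Step 2: PC=1 exec 'ADD B, A'. After: A=0 B=0 C=0 D=4 ZF=1 PC=2
Step 3: PC=2 exec 'SUB B, 4'. After: A=0 B=-4 C=0 D=4 ZF=0 PC=3
Step 4: PC=3 exec 'MOV A, B'. After: A=-4 B=-4 C=0 D=4 ZF=0 PC=4
Step 5: PC=4 exec 'JMP 4'. After: A=-4 B=-4 C=0 D=4 ZF=0 PC=4
State after step 5 equals state after step 4: the program is in a cycle of length 1 and will never halt.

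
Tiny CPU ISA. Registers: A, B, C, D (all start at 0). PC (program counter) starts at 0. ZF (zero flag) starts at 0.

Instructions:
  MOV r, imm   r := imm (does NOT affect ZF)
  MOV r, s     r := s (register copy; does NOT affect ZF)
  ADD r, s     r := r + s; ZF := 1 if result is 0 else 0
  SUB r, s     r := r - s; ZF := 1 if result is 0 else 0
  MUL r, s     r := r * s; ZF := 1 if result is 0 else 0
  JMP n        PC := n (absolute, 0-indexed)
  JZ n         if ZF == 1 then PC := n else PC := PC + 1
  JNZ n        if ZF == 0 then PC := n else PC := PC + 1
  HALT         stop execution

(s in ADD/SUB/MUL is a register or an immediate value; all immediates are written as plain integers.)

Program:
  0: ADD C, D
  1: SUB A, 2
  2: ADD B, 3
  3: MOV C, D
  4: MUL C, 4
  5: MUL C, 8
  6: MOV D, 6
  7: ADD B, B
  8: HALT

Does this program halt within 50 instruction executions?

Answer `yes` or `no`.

Answer: yes

Derivation:
Step 1: PC=0 exec 'ADD C, D'. After: A=0 B=0 C=0 D=0 ZF=1 PC=1
Step 2: PC=1 exec 'SUB A, 2'. After: A=-2 B=0 C=0 D=0 ZF=0 PC=2
Step 3: PC=2 exec 'ADD B, 3'. After: A=-2 B=3 C=0 D=0 ZF=0 PC=3
Step 4: PC=3 exec 'MOV C, D'. After: A=-2 B=3 C=0 D=0 ZF=0 PC=4
Step 5: PC=4 exec 'MUL C, 4'. After: A=-2 B=3 C=0 D=0 ZF=1 PC=5
Step 6: PC=5 exec 'MUL C, 8'. After: A=-2 B=3 C=0 D=0 ZF=1 PC=6
Step 7: PC=6 exec 'MOV D, 6'. After: A=-2 B=3 C=0 D=6 ZF=1 PC=7
Step 8: PC=7 exec 'ADD B, B'. After: A=-2 B=6 C=0 D=6 ZF=0 PC=8
Step 9: PC=8 exec 'HALT'. After: A=-2 B=6 C=0 D=6 ZF=0 PC=8 HALTED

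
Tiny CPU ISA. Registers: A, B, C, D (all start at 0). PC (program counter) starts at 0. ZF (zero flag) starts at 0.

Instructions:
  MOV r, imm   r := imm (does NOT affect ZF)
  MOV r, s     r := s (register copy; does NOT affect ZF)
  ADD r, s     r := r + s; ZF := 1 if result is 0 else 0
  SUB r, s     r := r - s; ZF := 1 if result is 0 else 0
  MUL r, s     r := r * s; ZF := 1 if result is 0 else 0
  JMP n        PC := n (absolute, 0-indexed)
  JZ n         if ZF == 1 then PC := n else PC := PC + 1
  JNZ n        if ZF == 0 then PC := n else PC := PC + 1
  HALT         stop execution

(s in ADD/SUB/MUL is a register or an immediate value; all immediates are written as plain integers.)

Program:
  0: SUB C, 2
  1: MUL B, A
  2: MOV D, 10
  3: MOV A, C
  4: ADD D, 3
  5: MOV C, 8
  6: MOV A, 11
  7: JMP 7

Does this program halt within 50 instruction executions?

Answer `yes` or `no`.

Step 1: PC=0 exec 'SUB C, 2'. After: A=0 B=0 C=-2 D=0 ZF=0 PC=1
Step 2: PC=1 exec 'MUL B, A'. After: A=0 B=0 C=-2 D=0 ZF=1 PC=2
Step 3: PC=2 exec 'MOV D, 10'. After: A=0 B=0 C=-2 D=10 ZF=1 PC=3
Step 4: PC=3 exec 'MOV A, C'. After: A=-2 B=0 C=-2 D=10 ZF=1 PC=4
Step 5: PC=4 exec 'ADD D, 3'. After: A=-2 B=0 C=-2 D=13 ZF=0 PC=5
Step 6: PC=5 exec 'MOV C, 8'. After: A=-2 B=0 C=8 D=13 ZF=0 PC=6
Step 7: PC=6 exec 'MOV A, 11'. After: A=11 B=0 C=8 D=13 ZF=0 PC=7
Step 8: PC=7 exec 'JMP 7'. After: A=11 B=0 C=8 D=13 ZF=0 PC=7
State after step 8 equals state after step 7: the program is in a cycle of length 1 and will never halt.

Answer: no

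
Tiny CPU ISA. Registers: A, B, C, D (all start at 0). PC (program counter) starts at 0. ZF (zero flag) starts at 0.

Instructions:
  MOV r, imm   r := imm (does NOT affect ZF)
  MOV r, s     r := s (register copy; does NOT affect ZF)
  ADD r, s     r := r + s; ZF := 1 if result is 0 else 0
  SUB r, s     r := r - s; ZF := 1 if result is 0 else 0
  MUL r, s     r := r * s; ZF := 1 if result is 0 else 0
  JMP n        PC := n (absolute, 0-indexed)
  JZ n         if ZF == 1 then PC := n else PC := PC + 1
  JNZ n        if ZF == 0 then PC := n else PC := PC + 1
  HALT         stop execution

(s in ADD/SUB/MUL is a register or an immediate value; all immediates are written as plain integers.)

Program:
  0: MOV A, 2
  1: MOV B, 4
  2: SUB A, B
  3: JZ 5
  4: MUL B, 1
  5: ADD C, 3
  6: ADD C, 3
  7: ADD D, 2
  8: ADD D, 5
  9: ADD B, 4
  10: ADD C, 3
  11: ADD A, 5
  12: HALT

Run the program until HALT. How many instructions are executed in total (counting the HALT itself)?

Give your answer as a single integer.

Answer: 13

Derivation:
Step 1: PC=0 exec 'MOV A, 2'. After: A=2 B=0 C=0 D=0 ZF=0 PC=1
Step 2: PC=1 exec 'MOV B, 4'. After: A=2 B=4 C=0 D=0 ZF=0 PC=2
Step 3: PC=2 exec 'SUB A, B'. After: A=-2 B=4 C=0 D=0 ZF=0 PC=3
Step 4: PC=3 exec 'JZ 5'. After: A=-2 B=4 C=0 D=0 ZF=0 PC=4
Step 5: PC=4 exec 'MUL B, 1'. After: A=-2 B=4 C=0 D=0 ZF=0 PC=5
Step 6: PC=5 exec 'ADD C, 3'. After: A=-2 B=4 C=3 D=0 ZF=0 PC=6
Step 7: PC=6 exec 'ADD C, 3'. After: A=-2 B=4 C=6 D=0 ZF=0 PC=7
Step 8: PC=7 exec 'ADD D, 2'. After: A=-2 B=4 C=6 D=2 ZF=0 PC=8
Step 9: PC=8 exec 'ADD D, 5'. After: A=-2 B=4 C=6 D=7 ZF=0 PC=9
Step 10: PC=9 exec 'ADD B, 4'. After: A=-2 B=8 C=6 D=7 ZF=0 PC=10
Step 11: PC=10 exec 'ADD C, 3'. After: A=-2 B=8 C=9 D=7 ZF=0 PC=11
Step 12: PC=11 exec 'ADD A, 5'. After: A=3 B=8 C=9 D=7 ZF=0 PC=12
Step 13: PC=12 exec 'HALT'. After: A=3 B=8 C=9 D=7 ZF=0 PC=12 HALTED
Total instructions executed: 13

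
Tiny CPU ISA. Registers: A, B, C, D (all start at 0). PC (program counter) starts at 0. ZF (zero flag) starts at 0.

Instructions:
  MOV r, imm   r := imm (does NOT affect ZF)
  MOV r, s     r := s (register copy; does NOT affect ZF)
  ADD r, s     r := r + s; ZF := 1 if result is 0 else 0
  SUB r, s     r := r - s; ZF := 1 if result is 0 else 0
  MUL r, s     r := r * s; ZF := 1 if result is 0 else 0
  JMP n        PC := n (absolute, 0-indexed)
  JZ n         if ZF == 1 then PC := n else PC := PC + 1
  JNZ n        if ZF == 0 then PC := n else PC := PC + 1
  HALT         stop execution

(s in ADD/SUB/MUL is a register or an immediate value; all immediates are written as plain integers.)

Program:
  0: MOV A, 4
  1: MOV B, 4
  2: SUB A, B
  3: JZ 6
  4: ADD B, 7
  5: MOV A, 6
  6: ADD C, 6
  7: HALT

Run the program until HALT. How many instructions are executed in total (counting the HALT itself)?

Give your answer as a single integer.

Step 1: PC=0 exec 'MOV A, 4'. After: A=4 B=0 C=0 D=0 ZF=0 PC=1
Step 2: PC=1 exec 'MOV B, 4'. After: A=4 B=4 C=0 D=0 ZF=0 PC=2
Step 3: PC=2 exec 'SUB A, B'. After: A=0 B=4 C=0 D=0 ZF=1 PC=3
Step 4: PC=3 exec 'JZ 6'. After: A=0 B=4 C=0 D=0 ZF=1 PC=6
Step 5: PC=6 exec 'ADD C, 6'. After: A=0 B=4 C=6 D=0 ZF=0 PC=7
Step 6: PC=7 exec 'HALT'. After: A=0 B=4 C=6 D=0 ZF=0 PC=7 HALTED
Total instructions executed: 6

Answer: 6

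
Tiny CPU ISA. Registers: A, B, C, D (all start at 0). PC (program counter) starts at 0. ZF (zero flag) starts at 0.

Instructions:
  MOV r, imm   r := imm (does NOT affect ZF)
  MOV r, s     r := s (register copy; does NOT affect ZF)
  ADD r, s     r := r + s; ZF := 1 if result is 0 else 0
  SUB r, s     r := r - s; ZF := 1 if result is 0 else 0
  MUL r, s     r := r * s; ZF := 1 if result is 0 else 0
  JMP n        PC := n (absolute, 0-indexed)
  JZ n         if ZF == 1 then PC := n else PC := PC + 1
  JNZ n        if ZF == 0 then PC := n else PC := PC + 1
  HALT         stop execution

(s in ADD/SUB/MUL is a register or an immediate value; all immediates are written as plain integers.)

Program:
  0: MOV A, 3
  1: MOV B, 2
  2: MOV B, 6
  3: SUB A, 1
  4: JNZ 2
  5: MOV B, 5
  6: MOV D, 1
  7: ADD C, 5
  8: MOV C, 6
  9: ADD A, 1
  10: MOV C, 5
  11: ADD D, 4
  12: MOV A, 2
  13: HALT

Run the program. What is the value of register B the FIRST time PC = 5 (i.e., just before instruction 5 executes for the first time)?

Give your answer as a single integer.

Step 1: PC=0 exec 'MOV A, 3'. After: A=3 B=0 C=0 D=0 ZF=0 PC=1
Step 2: PC=1 exec 'MOV B, 2'. After: A=3 B=2 C=0 D=0 ZF=0 PC=2
Step 3: PC=2 exec 'MOV B, 6'. After: A=3 B=6 C=0 D=0 ZF=0 PC=3
Step 4: PC=3 exec 'SUB A, 1'. After: A=2 B=6 C=0 D=0 ZF=0 PC=4
Step 5: PC=4 exec 'JNZ 2'. After: A=2 B=6 C=0 D=0 ZF=0 PC=2
Step 6: PC=2 exec 'MOV B, 6'. After: A=2 B=6 C=0 D=0 ZF=0 PC=3
Step 7: PC=3 exec 'SUB A, 1'. After: A=1 B=6 C=0 D=0 ZF=0 PC=4
Step 8: PC=4 exec 'JNZ 2'. After: A=1 B=6 C=0 D=0 ZF=0 PC=2
Step 9: PC=2 exec 'MOV B, 6'. After: A=1 B=6 C=0 D=0 ZF=0 PC=3
Step 10: PC=3 exec 'SUB A, 1'. After: A=0 B=6 C=0 D=0 ZF=1 PC=4
Step 11: PC=4 exec 'JNZ 2'. After: A=0 B=6 C=0 D=0 ZF=1 PC=5
First time PC=5: B=6

6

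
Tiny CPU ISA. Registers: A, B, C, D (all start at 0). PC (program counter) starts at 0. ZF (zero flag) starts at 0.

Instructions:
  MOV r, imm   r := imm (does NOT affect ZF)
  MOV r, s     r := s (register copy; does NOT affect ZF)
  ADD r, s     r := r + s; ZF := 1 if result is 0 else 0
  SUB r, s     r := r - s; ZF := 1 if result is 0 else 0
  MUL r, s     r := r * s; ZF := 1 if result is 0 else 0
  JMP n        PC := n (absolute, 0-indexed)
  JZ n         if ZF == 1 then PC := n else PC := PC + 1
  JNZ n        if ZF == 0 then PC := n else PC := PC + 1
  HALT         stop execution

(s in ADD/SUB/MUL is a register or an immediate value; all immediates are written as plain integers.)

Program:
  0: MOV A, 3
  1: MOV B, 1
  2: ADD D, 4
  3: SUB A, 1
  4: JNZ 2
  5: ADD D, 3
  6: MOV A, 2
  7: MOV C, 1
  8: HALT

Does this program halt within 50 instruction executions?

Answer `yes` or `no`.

Step 1: PC=0 exec 'MOV A, 3'. After: A=3 B=0 C=0 D=0 ZF=0 PC=1
Step 2: PC=1 exec 'MOV B, 1'. After: A=3 B=1 C=0 D=0 ZF=0 PC=2
Step 3: PC=2 exec 'ADD D, 4'. After: A=3 B=1 C=0 D=4 ZF=0 PC=3
Step 4: PC=3 exec 'SUB A, 1'. After: A=2 B=1 C=0 D=4 ZF=0 PC=4
Step 5: PC=4 exec 'JNZ 2'. After: A=2 B=1 C=0 D=4 ZF=0 PC=2
Step 6: PC=2 exec 'ADD D, 4'. After: A=2 B=1 C=0 D=8 ZF=0 PC=3
Step 7: PC=3 exec 'SUB A, 1'. After: A=1 B=1 C=0 D=8 ZF=0 PC=4
Step 8: PC=4 exec 'JNZ 2'. After: A=1 B=1 C=0 D=8 ZF=0 PC=2
Step 9: PC=2 exec 'ADD D, 4'. After: A=1 B=1 C=0 D=12 ZF=0 PC=3
Step 10: PC=3 exec 'SUB A, 1'. After: A=0 B=1 C=0 D=12 ZF=1 PC=4
Step 11: PC=4 exec 'JNZ 2'. After: A=0 B=1 C=0 D=12 ZF=1 PC=5
Step 12: PC=5 exec 'ADD D, 3'. After: A=0 B=1 C=0 D=15 ZF=0 PC=6
Step 13: PC=6 exec 'MOV A, 2'. After: A=2 B=1 C=0 D=15 ZF=0 PC=7
Step 14: PC=7 exec 'MOV C, 1'. After: A=2 B=1 C=1 D=15 ZF=0 PC=8
Step 15: PC=8 exec 'HALT'. After: A=2 B=1 C=1 D=15 ZF=0 PC=8 HALTED

Answer: yes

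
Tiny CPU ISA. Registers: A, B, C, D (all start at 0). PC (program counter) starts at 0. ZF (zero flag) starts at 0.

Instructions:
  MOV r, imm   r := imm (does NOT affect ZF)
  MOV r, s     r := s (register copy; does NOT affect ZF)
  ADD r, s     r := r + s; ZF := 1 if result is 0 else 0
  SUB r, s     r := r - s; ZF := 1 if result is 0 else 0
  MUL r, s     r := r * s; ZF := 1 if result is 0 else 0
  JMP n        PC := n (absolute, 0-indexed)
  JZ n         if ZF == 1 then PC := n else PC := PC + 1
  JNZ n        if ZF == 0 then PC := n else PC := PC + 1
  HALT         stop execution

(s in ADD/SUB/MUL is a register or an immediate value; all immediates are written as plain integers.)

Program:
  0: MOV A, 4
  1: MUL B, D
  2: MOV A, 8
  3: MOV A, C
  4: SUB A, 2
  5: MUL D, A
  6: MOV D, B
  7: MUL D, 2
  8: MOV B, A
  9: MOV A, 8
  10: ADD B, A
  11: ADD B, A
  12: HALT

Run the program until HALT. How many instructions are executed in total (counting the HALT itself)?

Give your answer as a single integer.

Step 1: PC=0 exec 'MOV A, 4'. After: A=4 B=0 C=0 D=0 ZF=0 PC=1
Step 2: PC=1 exec 'MUL B, D'. After: A=4 B=0 C=0 D=0 ZF=1 PC=2
Step 3: PC=2 exec 'MOV A, 8'. After: A=8 B=0 C=0 D=0 ZF=1 PC=3
Step 4: PC=3 exec 'MOV A, C'. After: A=0 B=0 C=0 D=0 ZF=1 PC=4
Step 5: PC=4 exec 'SUB A, 2'. After: A=-2 B=0 C=0 D=0 ZF=0 PC=5
Step 6: PC=5 exec 'MUL D, A'. After: A=-2 B=0 C=0 D=0 ZF=1 PC=6
Step 7: PC=6 exec 'MOV D, B'. After: A=-2 B=0 C=0 D=0 ZF=1 PC=7
Step 8: PC=7 exec 'MUL D, 2'. After: A=-2 B=0 C=0 D=0 ZF=1 PC=8
Step 9: PC=8 exec 'MOV B, A'. After: A=-2 B=-2 C=0 D=0 ZF=1 PC=9
Step 10: PC=9 exec 'MOV A, 8'. After: A=8 B=-2 C=0 D=0 ZF=1 PC=10
Step 11: PC=10 exec 'ADD B, A'. After: A=8 B=6 C=0 D=0 ZF=0 PC=11
Step 12: PC=11 exec 'ADD B, A'. After: A=8 B=14 C=0 D=0 ZF=0 PC=12
Step 13: PC=12 exec 'HALT'. After: A=8 B=14 C=0 D=0 ZF=0 PC=12 HALTED
Total instructions executed: 13

Answer: 13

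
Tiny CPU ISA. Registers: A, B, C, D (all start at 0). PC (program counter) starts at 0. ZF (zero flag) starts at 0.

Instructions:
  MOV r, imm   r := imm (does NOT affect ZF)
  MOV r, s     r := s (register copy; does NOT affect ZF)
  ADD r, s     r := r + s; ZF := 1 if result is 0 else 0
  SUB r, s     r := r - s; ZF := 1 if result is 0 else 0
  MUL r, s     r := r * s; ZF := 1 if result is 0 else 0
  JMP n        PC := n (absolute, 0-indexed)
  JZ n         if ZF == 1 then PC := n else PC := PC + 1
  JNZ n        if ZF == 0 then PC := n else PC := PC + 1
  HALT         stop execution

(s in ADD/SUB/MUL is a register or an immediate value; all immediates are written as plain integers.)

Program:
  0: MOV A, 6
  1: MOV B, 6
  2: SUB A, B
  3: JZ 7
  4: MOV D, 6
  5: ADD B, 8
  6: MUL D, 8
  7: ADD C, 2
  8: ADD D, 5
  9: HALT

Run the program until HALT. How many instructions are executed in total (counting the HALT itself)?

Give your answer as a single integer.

Step 1: PC=0 exec 'MOV A, 6'. After: A=6 B=0 C=0 D=0 ZF=0 PC=1
Step 2: PC=1 exec 'MOV B, 6'. After: A=6 B=6 C=0 D=0 ZF=0 PC=2
Step 3: PC=2 exec 'SUB A, B'. After: A=0 B=6 C=0 D=0 ZF=1 PC=3
Step 4: PC=3 exec 'JZ 7'. After: A=0 B=6 C=0 D=0 ZF=1 PC=7
Step 5: PC=7 exec 'ADD C, 2'. After: A=0 B=6 C=2 D=0 ZF=0 PC=8
Step 6: PC=8 exec 'ADD D, 5'. After: A=0 B=6 C=2 D=5 ZF=0 PC=9
Step 7: PC=9 exec 'HALT'. After: A=0 B=6 C=2 D=5 ZF=0 PC=9 HALTED
Total instructions executed: 7

Answer: 7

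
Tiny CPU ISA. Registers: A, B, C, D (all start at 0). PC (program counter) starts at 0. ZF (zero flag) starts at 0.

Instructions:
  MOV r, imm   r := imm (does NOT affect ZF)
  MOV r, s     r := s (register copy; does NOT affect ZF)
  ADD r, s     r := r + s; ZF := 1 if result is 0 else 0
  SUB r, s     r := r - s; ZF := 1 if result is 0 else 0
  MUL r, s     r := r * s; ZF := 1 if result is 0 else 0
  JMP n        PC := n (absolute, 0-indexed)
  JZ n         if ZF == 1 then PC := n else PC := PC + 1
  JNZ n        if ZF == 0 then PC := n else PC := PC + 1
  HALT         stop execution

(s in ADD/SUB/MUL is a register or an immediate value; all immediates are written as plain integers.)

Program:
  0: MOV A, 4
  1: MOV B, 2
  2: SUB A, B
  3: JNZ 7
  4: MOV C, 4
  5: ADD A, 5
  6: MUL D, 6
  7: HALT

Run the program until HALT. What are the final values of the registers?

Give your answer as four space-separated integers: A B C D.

Step 1: PC=0 exec 'MOV A, 4'. After: A=4 B=0 C=0 D=0 ZF=0 PC=1
Step 2: PC=1 exec 'MOV B, 2'. After: A=4 B=2 C=0 D=0 ZF=0 PC=2
Step 3: PC=2 exec 'SUB A, B'. After: A=2 B=2 C=0 D=0 ZF=0 PC=3
Step 4: PC=3 exec 'JNZ 7'. After: A=2 B=2 C=0 D=0 ZF=0 PC=7
Step 5: PC=7 exec 'HALT'. After: A=2 B=2 C=0 D=0 ZF=0 PC=7 HALTED

Answer: 2 2 0 0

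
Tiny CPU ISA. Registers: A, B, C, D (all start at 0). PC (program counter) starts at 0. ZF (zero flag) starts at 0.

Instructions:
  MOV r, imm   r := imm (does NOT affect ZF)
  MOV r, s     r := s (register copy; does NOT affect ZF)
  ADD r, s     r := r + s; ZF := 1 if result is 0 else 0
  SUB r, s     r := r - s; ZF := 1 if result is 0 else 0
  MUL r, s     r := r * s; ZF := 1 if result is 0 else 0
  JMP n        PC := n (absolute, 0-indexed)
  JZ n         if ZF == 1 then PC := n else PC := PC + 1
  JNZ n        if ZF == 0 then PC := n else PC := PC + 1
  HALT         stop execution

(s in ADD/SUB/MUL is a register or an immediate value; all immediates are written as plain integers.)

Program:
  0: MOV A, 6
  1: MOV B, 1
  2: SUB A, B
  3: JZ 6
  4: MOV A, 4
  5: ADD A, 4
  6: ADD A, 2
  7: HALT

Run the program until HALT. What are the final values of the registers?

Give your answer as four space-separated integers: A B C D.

Step 1: PC=0 exec 'MOV A, 6'. After: A=6 B=0 C=0 D=0 ZF=0 PC=1
Step 2: PC=1 exec 'MOV B, 1'. After: A=6 B=1 C=0 D=0 ZF=0 PC=2
Step 3: PC=2 exec 'SUB A, B'. After: A=5 B=1 C=0 D=0 ZF=0 PC=3
Step 4: PC=3 exec 'JZ 6'. After: A=5 B=1 C=0 D=0 ZF=0 PC=4
Step 5: PC=4 exec 'MOV A, 4'. After: A=4 B=1 C=0 D=0 ZF=0 PC=5
Step 6: PC=5 exec 'ADD A, 4'. After: A=8 B=1 C=0 D=0 ZF=0 PC=6
Step 7: PC=6 exec 'ADD A, 2'. After: A=10 B=1 C=0 D=0 ZF=0 PC=7
Step 8: PC=7 exec 'HALT'. After: A=10 B=1 C=0 D=0 ZF=0 PC=7 HALTED

Answer: 10 1 0 0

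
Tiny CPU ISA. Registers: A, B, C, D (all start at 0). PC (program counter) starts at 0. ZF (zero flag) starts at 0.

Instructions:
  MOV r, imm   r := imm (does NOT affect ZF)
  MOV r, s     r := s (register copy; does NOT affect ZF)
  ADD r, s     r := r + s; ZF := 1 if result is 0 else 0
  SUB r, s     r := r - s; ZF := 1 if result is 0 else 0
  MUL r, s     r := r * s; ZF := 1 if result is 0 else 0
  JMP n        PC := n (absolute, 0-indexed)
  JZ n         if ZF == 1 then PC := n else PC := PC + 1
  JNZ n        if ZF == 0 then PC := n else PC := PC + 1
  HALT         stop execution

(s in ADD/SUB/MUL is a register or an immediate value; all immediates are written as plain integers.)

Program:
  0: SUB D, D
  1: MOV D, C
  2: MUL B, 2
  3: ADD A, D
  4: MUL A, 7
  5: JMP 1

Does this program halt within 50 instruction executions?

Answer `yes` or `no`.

Step 1: PC=0 exec 'SUB D, D'. After: A=0 B=0 C=0 D=0 ZF=1 PC=1
Step 2: PC=1 exec 'MOV D, C'. After: A=0 B=0 C=0 D=0 ZF=1 PC=2
Step 3: PC=2 exec 'MUL B, 2'. After: A=0 B=0 C=0 D=0 ZF=1 PC=3
Step 4: PC=3 exec 'ADD A, D'. After: A=0 B=0 C=0 D=0 ZF=1 PC=4
Step 5: PC=4 exec 'MUL A, 7'. After: A=0 B=0 C=0 D=0 ZF=1 PC=5
Step 6: PC=5 exec 'JMP 1'. After: A=0 B=0 C=0 D=0 ZF=1 PC=1
State after step 6 equals state after step 1: the program is in a cycle of length 5 and will never halt.

Answer: no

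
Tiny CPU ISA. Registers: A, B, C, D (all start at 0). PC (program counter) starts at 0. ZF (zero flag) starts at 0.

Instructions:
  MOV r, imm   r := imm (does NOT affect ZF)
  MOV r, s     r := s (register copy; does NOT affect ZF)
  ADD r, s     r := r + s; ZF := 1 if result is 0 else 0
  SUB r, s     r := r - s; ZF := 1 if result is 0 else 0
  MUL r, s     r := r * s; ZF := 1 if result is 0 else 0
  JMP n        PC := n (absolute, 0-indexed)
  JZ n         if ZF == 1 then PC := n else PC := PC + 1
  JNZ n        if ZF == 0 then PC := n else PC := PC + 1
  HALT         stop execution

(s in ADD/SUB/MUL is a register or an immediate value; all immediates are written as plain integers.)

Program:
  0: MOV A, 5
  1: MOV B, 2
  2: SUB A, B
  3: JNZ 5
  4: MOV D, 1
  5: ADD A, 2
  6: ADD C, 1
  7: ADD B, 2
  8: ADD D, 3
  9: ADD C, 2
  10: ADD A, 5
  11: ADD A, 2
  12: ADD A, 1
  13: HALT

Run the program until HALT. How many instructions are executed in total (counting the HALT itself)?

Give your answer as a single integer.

Answer: 13

Derivation:
Step 1: PC=0 exec 'MOV A, 5'. After: A=5 B=0 C=0 D=0 ZF=0 PC=1
Step 2: PC=1 exec 'MOV B, 2'. After: A=5 B=2 C=0 D=0 ZF=0 PC=2
Step 3: PC=2 exec 'SUB A, B'. After: A=3 B=2 C=0 D=0 ZF=0 PC=3
Step 4: PC=3 exec 'JNZ 5'. After: A=3 B=2 C=0 D=0 ZF=0 PC=5
Step 5: PC=5 exec 'ADD A, 2'. After: A=5 B=2 C=0 D=0 ZF=0 PC=6
Step 6: PC=6 exec 'ADD C, 1'. After: A=5 B=2 C=1 D=0 ZF=0 PC=7
Step 7: PC=7 exec 'ADD B, 2'. After: A=5 B=4 C=1 D=0 ZF=0 PC=8
Step 8: PC=8 exec 'ADD D, 3'. After: A=5 B=4 C=1 D=3 ZF=0 PC=9
Step 9: PC=9 exec 'ADD C, 2'. After: A=5 B=4 C=3 D=3 ZF=0 PC=10
Step 10: PC=10 exec 'ADD A, 5'. After: A=10 B=4 C=3 D=3 ZF=0 PC=11
Step 11: PC=11 exec 'ADD A, 2'. After: A=12 B=4 C=3 D=3 ZF=0 PC=12
Step 12: PC=12 exec 'ADD A, 1'. After: A=13 B=4 C=3 D=3 ZF=0 PC=13
Step 13: PC=13 exec 'HALT'. After: A=13 B=4 C=3 D=3 ZF=0 PC=13 HALTED
Total instructions executed: 13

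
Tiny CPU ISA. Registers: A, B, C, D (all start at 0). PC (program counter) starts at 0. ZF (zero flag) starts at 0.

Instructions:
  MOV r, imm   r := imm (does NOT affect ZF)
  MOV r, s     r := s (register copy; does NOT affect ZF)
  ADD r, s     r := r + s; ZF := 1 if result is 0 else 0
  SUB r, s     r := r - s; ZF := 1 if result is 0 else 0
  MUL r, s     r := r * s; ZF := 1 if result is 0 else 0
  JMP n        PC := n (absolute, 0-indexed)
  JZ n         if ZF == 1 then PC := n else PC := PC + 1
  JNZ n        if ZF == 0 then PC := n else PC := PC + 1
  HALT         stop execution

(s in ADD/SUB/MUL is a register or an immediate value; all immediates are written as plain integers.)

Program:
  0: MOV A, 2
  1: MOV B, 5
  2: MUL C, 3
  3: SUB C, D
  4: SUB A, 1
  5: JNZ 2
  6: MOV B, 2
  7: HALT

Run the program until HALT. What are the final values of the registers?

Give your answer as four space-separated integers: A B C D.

Answer: 0 2 0 0

Derivation:
Step 1: PC=0 exec 'MOV A, 2'. After: A=2 B=0 C=0 D=0 ZF=0 PC=1
Step 2: PC=1 exec 'MOV B, 5'. After: A=2 B=5 C=0 D=0 ZF=0 PC=2
Step 3: PC=2 exec 'MUL C, 3'. After: A=2 B=5 C=0 D=0 ZF=1 PC=3
Step 4: PC=3 exec 'SUB C, D'. After: A=2 B=5 C=0 D=0 ZF=1 PC=4
Step 5: PC=4 exec 'SUB A, 1'. After: A=1 B=5 C=0 D=0 ZF=0 PC=5
Step 6: PC=5 exec 'JNZ 2'. After: A=1 B=5 C=0 D=0 ZF=0 PC=2
Step 7: PC=2 exec 'MUL C, 3'. After: A=1 B=5 C=0 D=0 ZF=1 PC=3
Step 8: PC=3 exec 'SUB C, D'. After: A=1 B=5 C=0 D=0 ZF=1 PC=4
Step 9: PC=4 exec 'SUB A, 1'. After: A=0 B=5 C=0 D=0 ZF=1 PC=5
Step 10: PC=5 exec 'JNZ 2'. After: A=0 B=5 C=0 D=0 ZF=1 PC=6
Step 11: PC=6 exec 'MOV B, 2'. After: A=0 B=2 C=0 D=0 ZF=1 PC=7
Step 12: PC=7 exec 'HALT'. After: A=0 B=2 C=0 D=0 ZF=1 PC=7 HALTED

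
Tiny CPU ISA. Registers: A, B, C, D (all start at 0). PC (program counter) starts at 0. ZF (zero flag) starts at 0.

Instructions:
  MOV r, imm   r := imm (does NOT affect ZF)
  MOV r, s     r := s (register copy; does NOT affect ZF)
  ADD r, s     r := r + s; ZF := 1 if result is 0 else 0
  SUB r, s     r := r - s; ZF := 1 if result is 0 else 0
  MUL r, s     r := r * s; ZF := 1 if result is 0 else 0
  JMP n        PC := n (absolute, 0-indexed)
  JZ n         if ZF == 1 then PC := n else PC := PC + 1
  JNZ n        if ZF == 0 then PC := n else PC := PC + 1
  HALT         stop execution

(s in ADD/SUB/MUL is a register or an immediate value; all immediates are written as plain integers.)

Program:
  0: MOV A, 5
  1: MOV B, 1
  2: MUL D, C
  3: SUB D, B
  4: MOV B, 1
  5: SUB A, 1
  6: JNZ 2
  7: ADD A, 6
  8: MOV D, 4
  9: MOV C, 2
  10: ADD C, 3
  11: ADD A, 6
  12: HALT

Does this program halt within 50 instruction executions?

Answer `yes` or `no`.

Answer: yes

Derivation:
Step 1: PC=0 exec 'MOV A, 5'. After: A=5 B=0 C=0 D=0 ZF=0 PC=1
Step 2: PC=1 exec 'MOV B, 1'. After: A=5 B=1 C=0 D=0 ZF=0 PC=2
Step 3: PC=2 exec 'MUL D, C'. After: A=5 B=1 C=0 D=0 ZF=1 PC=3
Step 4: PC=3 exec 'SUB D, B'. After: A=5 B=1 C=0 D=-1 ZF=0 PC=4
Step 5: PC=4 exec 'MOV B, 1'. After: A=5 B=1 C=0 D=-1 ZF=0 PC=5
Step 6: PC=5 exec 'SUB A, 1'. After: A=4 B=1 C=0 D=-1 ZF=0 PC=6
Step 7: PC=6 exec 'JNZ 2'. After: A=4 B=1 C=0 D=-1 ZF=0 PC=2
Step 8: PC=2 exec 'MUL D, C'. After: A=4 B=1 C=0 D=0 ZF=1 PC=3
Step 9: PC=3 exec 'SUB D, B'. After: A=4 B=1 C=0 D=-1 ZF=0 PC=4
Step 10: PC=4 exec 'MOV B, 1'. After: A=4 B=1 C=0 D=-1 ZF=0 PC=5
Step 11: PC=5 exec 'SUB A, 1'. After: A=3 B=1 C=0 D=-1 ZF=0 PC=6
Step 12: PC=6 exec 'JNZ 2'. After: A=3 B=1 C=0 D=-1 ZF=0 PC=2
Step 13: PC=2 exec 'MUL D, C'. After: A=3 B=1 C=0 D=0 ZF=1 PC=3
Step 14: PC=3 exec 'SUB D, B'. After: A=3 B=1 C=0 D=-1 ZF=0 PC=4
Step 15: PC=4 exec 'MOV B, 1'. After: A=3 B=1 C=0 D=-1 ZF=0 PC=5
Step 16: PC=5 exec 'SUB A, 1'. After: A=2 B=1 C=0 D=-1 ZF=0 PC=6
Step 17: PC=6 exec 'JNZ 2'. After: A=2 B=1 C=0 D=-1 ZF=0 PC=2
Step 18: PC=2 exec 'MUL D, C'. After: A=2 B=1 C=0 D=0 ZF=1 PC=3
Step 19: PC=3 exec 'SUB D, B'. After: A=2 B=1 C=0 D=-1 ZF=0 PC=4
Step 20: PC=4 exec 'MOV B, 1'. After: A=2 B=1 C=0 D=-1 ZF=0 PC=5
Step 21: PC=5 exec 'SUB A, 1'. After: A=1 B=1 C=0 D=-1 ZF=0 PC=6
Step 22: PC=6 exec 'JNZ 2'. After: A=1 B=1 C=0 D=-1 ZF=0 PC=2
Step 23: PC=2 exec 'MUL D, C'. After: A=1 B=1 C=0 D=0 ZF=1 PC=3
Step 24: PC=3 exec 'SUB D, B'. After: A=1 B=1 C=0 D=-1 ZF=0 PC=4
Step 25: PC=4 exec 'MOV B, 1'. After: A=1 B=1 C=0 D=-1 ZF=0 PC=5
Step 26: PC=5 exec 'SUB A, 1'. After: A=0 B=1 C=0 D=-1 ZF=1 PC=6
Step 27: PC=6 exec 'JNZ 2'. After: A=0 B=1 C=0 D=-1 ZF=1 PC=7
Step 28: PC=7 exec 'ADD A, 6'. After: A=6 B=1 C=0 D=-1 ZF=0 PC=8
Step 29: PC=8 exec 'MOV D, 4'. After: A=6 B=1 C=0 D=4 ZF=0 PC=9
Step 30: PC=9 exec 'MOV C, 2'. After: A=6 B=1 C=2 D=4 ZF=0 PC=10
Step 31: PC=10 exec 'ADD C, 3'. After: A=6 B=1 C=5 D=4 ZF=0 PC=11
Step 32: PC=11 exec 'ADD A, 6'. After: A=12 B=1 C=5 D=4 ZF=0 PC=12
Step 33: PC=12 exec 'HALT'. After: A=12 B=1 C=5 D=4 ZF=0 PC=12 HALTED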